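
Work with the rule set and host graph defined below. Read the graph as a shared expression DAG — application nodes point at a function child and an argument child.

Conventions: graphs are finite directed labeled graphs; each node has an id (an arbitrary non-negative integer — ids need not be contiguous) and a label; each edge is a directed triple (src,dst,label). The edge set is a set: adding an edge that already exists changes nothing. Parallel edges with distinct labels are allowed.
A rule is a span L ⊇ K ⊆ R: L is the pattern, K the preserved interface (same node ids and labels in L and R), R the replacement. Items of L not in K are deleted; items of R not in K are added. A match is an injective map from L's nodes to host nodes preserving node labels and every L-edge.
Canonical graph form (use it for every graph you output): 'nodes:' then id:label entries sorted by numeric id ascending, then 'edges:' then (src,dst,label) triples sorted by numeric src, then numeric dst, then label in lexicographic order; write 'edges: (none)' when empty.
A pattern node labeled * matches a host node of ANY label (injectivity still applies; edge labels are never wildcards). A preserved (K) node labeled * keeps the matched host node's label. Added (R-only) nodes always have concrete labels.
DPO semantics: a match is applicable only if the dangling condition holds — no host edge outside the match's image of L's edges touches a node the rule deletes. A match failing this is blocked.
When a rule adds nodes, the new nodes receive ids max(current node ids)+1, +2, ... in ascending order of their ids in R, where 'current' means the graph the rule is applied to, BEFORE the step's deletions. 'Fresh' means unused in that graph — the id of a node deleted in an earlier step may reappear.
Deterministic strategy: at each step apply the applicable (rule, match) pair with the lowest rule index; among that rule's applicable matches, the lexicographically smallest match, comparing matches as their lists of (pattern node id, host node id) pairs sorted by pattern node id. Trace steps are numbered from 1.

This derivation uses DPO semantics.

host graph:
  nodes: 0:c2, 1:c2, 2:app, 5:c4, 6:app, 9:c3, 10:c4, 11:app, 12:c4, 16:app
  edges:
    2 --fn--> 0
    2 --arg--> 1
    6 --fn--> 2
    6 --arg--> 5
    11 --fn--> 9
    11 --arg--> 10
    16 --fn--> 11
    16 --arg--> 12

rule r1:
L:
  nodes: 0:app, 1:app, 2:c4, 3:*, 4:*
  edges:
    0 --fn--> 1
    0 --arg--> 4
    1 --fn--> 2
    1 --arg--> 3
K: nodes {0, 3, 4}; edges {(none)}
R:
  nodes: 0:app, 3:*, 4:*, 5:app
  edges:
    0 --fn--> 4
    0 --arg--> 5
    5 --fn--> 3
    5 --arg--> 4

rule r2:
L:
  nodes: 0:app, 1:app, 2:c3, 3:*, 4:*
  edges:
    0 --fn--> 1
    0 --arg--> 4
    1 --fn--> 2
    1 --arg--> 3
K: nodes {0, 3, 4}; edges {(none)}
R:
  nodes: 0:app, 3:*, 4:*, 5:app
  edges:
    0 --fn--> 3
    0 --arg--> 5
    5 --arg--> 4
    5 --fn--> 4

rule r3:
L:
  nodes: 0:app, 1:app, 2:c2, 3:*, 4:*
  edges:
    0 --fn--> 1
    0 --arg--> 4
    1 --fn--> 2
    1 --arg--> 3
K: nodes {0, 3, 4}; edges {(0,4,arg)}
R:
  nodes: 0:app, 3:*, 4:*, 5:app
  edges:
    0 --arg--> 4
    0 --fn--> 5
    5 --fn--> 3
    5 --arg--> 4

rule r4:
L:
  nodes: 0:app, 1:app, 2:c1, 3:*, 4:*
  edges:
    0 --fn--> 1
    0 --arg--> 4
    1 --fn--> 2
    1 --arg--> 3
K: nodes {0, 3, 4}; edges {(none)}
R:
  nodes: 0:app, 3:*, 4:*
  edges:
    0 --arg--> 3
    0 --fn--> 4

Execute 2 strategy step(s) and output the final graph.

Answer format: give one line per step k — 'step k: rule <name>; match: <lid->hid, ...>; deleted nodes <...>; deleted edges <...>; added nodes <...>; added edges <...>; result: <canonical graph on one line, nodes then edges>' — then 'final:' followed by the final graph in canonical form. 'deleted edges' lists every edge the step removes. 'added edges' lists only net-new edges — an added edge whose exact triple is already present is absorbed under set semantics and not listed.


step 1: rule r2; match: 0->16, 1->11, 2->9, 3->10, 4->12; deleted nodes 9, 11; deleted edges (11,9,fn); (11,10,arg); (16,11,fn); (16,12,arg); added nodes 17; added edges (16,10,fn); (16,17,arg); (17,12,arg); (17,12,fn); result: nodes: 0:c2, 1:c2, 2:app, 5:c4, 6:app, 10:c4, 12:c4, 16:app, 17:app edges: (2,0,fn); (2,1,arg); (6,2,fn); (6,5,arg); (16,10,fn); (16,17,arg); (17,12,arg); (17,12,fn)
step 2: rule r3; match: 0->6, 1->2, 2->0, 3->1, 4->5; deleted nodes 0, 2; deleted edges (2,0,fn); (2,1,arg); (6,2,fn); added nodes 18; added edges (6,18,fn); (18,1,fn); (18,5,arg); result: nodes: 1:c2, 5:c4, 6:app, 10:c4, 12:c4, 16:app, 17:app, 18:app edges: (6,5,arg); (6,18,fn); (16,10,fn); (16,17,arg); (17,12,arg); (17,12,fn); (18,1,fn); (18,5,arg)
final:
nodes: 1:c2, 5:c4, 6:app, 10:c4, 12:c4, 16:app, 17:app, 18:app
edges: (6,5,arg); (6,18,fn); (16,10,fn); (16,17,arg); (17,12,arg); (17,12,fn); (18,1,fn); (18,5,arg)


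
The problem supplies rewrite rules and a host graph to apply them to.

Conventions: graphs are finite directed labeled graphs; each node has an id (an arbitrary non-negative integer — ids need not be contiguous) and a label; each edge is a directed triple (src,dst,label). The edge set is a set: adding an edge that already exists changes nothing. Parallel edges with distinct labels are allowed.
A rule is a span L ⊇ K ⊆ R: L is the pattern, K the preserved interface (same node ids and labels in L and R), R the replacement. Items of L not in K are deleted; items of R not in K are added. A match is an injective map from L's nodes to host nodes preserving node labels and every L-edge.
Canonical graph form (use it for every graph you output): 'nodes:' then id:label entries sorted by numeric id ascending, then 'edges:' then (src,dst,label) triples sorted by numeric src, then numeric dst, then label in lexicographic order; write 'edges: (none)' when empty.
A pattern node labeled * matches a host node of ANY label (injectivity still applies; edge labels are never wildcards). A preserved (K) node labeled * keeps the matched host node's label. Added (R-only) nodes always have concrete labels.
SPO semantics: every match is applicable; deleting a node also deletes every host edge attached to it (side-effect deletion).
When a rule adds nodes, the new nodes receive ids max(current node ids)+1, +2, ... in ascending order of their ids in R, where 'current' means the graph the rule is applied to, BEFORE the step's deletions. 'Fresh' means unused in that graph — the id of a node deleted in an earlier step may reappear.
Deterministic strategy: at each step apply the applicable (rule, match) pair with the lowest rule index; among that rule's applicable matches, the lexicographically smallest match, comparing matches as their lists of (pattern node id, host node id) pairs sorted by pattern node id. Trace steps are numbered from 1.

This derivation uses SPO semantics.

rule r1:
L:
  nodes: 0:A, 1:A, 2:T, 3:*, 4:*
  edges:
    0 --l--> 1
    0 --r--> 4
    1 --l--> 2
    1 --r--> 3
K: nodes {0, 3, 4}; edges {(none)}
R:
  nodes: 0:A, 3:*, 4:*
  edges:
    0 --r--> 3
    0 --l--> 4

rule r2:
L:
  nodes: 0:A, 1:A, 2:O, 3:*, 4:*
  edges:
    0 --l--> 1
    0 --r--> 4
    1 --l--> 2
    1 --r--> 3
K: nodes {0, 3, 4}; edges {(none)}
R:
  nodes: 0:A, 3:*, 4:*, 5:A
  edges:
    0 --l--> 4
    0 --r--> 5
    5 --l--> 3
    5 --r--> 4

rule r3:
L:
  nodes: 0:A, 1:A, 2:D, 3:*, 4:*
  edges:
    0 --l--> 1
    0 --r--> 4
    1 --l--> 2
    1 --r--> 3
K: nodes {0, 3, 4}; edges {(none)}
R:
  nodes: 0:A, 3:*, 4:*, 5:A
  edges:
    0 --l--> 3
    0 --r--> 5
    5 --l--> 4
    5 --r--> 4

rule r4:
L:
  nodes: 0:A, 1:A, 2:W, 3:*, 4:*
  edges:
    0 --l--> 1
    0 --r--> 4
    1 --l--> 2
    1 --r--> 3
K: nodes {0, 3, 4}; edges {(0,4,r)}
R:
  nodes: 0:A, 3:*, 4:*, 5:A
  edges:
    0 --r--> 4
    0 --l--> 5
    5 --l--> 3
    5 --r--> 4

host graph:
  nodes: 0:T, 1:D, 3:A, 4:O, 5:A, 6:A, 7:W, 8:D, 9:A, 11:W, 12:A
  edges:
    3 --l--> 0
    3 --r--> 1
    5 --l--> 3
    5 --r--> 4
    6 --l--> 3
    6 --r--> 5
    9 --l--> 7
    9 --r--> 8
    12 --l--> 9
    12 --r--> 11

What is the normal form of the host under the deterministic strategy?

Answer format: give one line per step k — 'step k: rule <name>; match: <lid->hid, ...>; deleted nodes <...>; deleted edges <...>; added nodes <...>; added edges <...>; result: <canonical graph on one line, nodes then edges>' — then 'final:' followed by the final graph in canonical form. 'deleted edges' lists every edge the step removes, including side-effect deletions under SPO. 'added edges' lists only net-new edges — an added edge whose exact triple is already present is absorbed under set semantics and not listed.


step 1: rule r1; match: 0->5, 1->3, 2->0, 3->1, 4->4; deleted nodes 0, 3; deleted edges (3,0,l); (3,1,r); (5,3,l); (5,4,r); (6,3,l); added nodes (none); added edges (5,1,r); (5,4,l); result: nodes: 1:D, 4:O, 5:A, 6:A, 7:W, 8:D, 9:A, 11:W, 12:A edges: (5,1,r); (5,4,l); (6,5,r); (9,7,l); (9,8,r); (12,9,l); (12,11,r)
step 2: rule r4; match: 0->12, 1->9, 2->7, 3->8, 4->11; deleted nodes 7, 9; deleted edges (9,7,l); (9,8,r); (12,9,l); added nodes 13; added edges (12,13,l); (13,8,l); (13,11,r); result: nodes: 1:D, 4:O, 5:A, 6:A, 8:D, 11:W, 12:A, 13:A edges: (5,1,r); (5,4,l); (6,5,r); (12,11,r); (12,13,l); (13,8,l); (13,11,r)
final:
nodes: 1:D, 4:O, 5:A, 6:A, 8:D, 11:W, 12:A, 13:A
edges: (5,1,r); (5,4,l); (6,5,r); (12,11,r); (12,13,l); (13,8,l); (13,11,r)


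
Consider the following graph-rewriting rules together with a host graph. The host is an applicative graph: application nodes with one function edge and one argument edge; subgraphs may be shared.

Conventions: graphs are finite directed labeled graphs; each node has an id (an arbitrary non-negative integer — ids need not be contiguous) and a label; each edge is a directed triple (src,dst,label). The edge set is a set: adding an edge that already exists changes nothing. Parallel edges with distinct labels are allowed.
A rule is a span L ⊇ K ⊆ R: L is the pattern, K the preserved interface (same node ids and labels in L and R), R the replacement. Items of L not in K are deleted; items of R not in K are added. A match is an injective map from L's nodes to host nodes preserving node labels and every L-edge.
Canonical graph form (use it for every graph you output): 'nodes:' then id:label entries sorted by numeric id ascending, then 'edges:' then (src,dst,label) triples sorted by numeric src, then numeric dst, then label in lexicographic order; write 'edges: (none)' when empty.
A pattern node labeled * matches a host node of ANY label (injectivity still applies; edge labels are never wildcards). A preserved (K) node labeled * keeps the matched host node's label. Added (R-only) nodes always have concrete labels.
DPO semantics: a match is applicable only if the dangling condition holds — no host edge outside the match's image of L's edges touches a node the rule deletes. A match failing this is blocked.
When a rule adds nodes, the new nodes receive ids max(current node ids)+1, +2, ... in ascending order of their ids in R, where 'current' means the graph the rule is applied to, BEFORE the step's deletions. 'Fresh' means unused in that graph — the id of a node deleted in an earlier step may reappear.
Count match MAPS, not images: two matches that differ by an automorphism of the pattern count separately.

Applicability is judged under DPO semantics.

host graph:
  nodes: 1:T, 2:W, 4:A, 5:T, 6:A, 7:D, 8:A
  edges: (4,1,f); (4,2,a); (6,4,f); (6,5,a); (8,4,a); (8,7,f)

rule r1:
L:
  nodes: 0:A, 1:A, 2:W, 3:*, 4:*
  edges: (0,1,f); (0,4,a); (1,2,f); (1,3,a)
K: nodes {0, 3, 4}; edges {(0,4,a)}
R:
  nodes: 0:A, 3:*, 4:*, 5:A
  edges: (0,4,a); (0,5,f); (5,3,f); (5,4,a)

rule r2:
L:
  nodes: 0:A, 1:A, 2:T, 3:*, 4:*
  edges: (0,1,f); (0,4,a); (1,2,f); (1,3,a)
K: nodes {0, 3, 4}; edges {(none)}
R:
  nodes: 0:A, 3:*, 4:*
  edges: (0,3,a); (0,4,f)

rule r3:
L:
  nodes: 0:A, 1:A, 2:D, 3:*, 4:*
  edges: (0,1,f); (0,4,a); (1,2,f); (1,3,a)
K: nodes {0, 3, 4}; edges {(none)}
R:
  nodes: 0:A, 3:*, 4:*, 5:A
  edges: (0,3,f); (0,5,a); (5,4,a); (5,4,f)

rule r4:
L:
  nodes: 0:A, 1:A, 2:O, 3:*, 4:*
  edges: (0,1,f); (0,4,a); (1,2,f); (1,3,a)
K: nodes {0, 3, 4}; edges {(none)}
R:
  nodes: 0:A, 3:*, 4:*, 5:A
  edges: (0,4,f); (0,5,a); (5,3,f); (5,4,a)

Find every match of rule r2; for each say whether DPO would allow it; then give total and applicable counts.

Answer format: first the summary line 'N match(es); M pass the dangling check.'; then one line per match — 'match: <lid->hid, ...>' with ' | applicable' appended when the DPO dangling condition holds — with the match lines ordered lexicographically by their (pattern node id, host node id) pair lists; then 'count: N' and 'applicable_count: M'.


1 match(es); 0 pass the dangling check.
match: 0->6, 1->4, 2->1, 3->2, 4->5
count: 1
applicable_count: 0


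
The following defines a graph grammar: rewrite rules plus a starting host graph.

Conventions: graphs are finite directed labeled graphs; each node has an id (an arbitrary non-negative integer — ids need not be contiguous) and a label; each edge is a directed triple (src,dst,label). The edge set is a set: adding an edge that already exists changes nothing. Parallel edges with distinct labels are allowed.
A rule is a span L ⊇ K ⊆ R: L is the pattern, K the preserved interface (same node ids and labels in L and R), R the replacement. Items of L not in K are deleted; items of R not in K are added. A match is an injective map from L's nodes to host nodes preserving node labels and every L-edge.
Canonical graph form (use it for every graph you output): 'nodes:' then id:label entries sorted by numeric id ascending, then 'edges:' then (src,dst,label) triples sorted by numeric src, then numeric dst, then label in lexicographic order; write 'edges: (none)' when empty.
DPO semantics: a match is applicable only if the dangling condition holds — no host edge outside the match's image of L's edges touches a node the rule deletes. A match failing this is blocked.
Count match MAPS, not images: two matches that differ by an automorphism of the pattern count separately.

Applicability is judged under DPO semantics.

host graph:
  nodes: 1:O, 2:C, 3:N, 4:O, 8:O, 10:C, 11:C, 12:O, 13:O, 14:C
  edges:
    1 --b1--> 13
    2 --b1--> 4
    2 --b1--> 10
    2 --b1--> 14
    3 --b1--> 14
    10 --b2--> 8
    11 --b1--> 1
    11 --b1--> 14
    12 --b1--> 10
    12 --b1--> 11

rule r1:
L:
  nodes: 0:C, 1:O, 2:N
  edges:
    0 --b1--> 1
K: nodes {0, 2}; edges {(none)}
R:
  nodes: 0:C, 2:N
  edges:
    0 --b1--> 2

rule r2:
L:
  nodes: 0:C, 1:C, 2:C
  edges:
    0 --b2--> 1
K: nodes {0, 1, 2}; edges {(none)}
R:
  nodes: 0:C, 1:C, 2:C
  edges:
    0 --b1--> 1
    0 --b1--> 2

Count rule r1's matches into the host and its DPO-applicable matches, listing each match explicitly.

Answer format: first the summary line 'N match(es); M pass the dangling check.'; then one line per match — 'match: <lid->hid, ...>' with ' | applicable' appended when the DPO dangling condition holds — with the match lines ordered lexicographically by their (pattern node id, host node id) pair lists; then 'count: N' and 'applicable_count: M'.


2 match(es); 1 pass the dangling check.
match: 0->2, 1->4, 2->3 | applicable
match: 0->11, 1->1, 2->3
count: 2
applicable_count: 1


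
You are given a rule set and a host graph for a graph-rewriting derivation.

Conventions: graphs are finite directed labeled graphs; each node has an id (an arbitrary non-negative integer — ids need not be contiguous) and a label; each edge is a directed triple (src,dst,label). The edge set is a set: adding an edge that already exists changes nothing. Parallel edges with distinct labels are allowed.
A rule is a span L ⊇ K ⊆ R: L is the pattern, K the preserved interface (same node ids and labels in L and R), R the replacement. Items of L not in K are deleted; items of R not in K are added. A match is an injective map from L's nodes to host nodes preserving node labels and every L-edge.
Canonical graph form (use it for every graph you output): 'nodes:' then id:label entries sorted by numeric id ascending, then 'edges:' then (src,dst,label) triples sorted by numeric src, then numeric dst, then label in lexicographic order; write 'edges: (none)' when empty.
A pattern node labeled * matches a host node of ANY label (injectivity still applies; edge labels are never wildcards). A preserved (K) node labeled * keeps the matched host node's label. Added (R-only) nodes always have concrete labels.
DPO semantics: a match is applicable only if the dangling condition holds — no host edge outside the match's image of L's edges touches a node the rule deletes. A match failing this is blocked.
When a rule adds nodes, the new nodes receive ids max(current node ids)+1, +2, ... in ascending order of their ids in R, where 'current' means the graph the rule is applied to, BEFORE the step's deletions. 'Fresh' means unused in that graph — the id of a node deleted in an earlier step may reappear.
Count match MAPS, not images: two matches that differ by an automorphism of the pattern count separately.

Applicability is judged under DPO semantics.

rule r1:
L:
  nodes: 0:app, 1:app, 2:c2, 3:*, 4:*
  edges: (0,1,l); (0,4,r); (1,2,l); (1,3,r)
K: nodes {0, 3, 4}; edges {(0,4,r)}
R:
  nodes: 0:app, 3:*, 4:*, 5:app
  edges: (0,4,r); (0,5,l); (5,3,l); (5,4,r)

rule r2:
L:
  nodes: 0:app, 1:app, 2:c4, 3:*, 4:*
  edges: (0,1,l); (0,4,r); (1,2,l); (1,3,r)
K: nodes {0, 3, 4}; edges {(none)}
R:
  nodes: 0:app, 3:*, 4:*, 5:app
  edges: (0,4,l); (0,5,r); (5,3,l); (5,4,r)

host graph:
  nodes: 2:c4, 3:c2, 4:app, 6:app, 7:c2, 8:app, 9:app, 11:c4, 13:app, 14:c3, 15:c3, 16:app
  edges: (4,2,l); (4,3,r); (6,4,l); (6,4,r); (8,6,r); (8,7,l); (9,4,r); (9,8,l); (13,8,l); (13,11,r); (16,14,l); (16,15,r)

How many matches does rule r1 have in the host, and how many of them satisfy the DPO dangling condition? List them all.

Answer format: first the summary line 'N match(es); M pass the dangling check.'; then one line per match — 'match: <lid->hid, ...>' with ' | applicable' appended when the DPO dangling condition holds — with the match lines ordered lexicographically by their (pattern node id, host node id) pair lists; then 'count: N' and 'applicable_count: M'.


2 match(es); 0 pass the dangling check.
match: 0->9, 1->8, 2->7, 3->6, 4->4
match: 0->13, 1->8, 2->7, 3->6, 4->11
count: 2
applicable_count: 0


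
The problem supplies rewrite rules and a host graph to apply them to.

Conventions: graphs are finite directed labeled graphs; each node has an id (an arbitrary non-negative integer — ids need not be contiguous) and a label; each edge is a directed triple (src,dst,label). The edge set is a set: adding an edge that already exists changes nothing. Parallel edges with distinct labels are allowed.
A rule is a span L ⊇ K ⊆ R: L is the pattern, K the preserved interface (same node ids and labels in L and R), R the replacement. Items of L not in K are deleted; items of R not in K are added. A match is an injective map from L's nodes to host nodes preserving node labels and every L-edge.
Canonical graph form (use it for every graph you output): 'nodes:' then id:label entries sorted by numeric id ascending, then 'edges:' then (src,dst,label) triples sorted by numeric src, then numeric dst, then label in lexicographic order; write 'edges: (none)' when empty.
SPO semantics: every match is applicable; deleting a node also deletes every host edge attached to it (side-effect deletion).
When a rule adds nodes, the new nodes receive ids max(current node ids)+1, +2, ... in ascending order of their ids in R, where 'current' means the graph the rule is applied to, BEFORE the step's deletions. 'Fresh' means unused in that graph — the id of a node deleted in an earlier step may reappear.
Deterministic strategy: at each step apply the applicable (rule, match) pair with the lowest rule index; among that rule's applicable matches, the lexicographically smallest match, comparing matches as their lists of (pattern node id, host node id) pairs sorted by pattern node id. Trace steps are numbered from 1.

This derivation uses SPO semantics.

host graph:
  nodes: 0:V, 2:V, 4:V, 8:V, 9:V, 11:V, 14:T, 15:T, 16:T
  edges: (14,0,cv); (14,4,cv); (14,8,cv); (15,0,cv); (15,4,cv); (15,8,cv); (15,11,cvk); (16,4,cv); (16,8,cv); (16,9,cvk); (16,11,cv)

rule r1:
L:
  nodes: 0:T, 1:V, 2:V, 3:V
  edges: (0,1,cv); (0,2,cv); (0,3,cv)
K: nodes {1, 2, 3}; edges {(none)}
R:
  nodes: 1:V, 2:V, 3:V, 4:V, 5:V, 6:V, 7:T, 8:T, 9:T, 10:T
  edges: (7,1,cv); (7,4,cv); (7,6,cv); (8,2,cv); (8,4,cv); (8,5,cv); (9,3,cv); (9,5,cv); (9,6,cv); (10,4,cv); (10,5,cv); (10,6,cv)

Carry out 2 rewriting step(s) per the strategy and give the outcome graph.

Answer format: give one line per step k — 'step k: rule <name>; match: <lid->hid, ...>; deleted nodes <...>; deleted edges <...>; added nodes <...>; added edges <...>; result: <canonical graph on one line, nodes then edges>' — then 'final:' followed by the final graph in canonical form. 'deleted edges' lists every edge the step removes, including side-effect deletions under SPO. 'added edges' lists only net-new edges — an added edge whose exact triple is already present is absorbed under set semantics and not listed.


step 1: rule r1; match: 0->14, 1->0, 2->4, 3->8; deleted nodes 14; deleted edges (14,0,cv); (14,4,cv); (14,8,cv); added nodes 17, 18, 19, 20, 21, 22, 23; added edges (20,0,cv); (20,17,cv); (20,19,cv); (21,4,cv); (21,17,cv); (21,18,cv); (22,8,cv); (22,18,cv); (22,19,cv); (23,17,cv); (23,18,cv); (23,19,cv); result: nodes: 0:V, 2:V, 4:V, 8:V, 9:V, 11:V, 15:T, 16:T, 17:V, 18:V, 19:V, 20:T, 21:T, 22:T, 23:T edges: (15,0,cv); (15,4,cv); (15,8,cv); (15,11,cvk); (16,4,cv); (16,8,cv); (16,9,cvk); (16,11,cv); (20,0,cv); (20,17,cv); (20,19,cv); (21,4,cv); (21,17,cv); (21,18,cv); (22,8,cv); (22,18,cv); (22,19,cv); (23,17,cv); (23,18,cv); (23,19,cv)
step 2: rule r1; match: 0->15, 1->0, 2->4, 3->8; deleted nodes 15; deleted edges (15,0,cv); (15,4,cv); (15,8,cv); (15,11,cvk); added nodes 24, 25, 26, 27, 28, 29, 30; added edges (27,0,cv); (27,24,cv); (27,26,cv); (28,4,cv); (28,24,cv); (28,25,cv); (29,8,cv); (29,25,cv); (29,26,cv); (30,24,cv); (30,25,cv); (30,26,cv); result: nodes: 0:V, 2:V, 4:V, 8:V, 9:V, 11:V, 16:T, 17:V, 18:V, 19:V, 20:T, 21:T, 22:T, 23:T, 24:V, 25:V, 26:V, 27:T, 28:T, 29:T, 30:T edges: (16,4,cv); (16,8,cv); (16,9,cvk); (16,11,cv); (20,0,cv); (20,17,cv); (20,19,cv); (21,4,cv); (21,17,cv); (21,18,cv); (22,8,cv); (22,18,cv); (22,19,cv); (23,17,cv); (23,18,cv); (23,19,cv); (27,0,cv); (27,24,cv); (27,26,cv); (28,4,cv); (28,24,cv); (28,25,cv); (29,8,cv); (29,25,cv); (29,26,cv); (30,24,cv); (30,25,cv); (30,26,cv)
final:
nodes: 0:V, 2:V, 4:V, 8:V, 9:V, 11:V, 16:T, 17:V, 18:V, 19:V, 20:T, 21:T, 22:T, 23:T, 24:V, 25:V, 26:V, 27:T, 28:T, 29:T, 30:T
edges: (16,4,cv); (16,8,cv); (16,9,cvk); (16,11,cv); (20,0,cv); (20,17,cv); (20,19,cv); (21,4,cv); (21,17,cv); (21,18,cv); (22,8,cv); (22,18,cv); (22,19,cv); (23,17,cv); (23,18,cv); (23,19,cv); (27,0,cv); (27,24,cv); (27,26,cv); (28,4,cv); (28,24,cv); (28,25,cv); (29,8,cv); (29,25,cv); (29,26,cv); (30,24,cv); (30,25,cv); (30,26,cv)


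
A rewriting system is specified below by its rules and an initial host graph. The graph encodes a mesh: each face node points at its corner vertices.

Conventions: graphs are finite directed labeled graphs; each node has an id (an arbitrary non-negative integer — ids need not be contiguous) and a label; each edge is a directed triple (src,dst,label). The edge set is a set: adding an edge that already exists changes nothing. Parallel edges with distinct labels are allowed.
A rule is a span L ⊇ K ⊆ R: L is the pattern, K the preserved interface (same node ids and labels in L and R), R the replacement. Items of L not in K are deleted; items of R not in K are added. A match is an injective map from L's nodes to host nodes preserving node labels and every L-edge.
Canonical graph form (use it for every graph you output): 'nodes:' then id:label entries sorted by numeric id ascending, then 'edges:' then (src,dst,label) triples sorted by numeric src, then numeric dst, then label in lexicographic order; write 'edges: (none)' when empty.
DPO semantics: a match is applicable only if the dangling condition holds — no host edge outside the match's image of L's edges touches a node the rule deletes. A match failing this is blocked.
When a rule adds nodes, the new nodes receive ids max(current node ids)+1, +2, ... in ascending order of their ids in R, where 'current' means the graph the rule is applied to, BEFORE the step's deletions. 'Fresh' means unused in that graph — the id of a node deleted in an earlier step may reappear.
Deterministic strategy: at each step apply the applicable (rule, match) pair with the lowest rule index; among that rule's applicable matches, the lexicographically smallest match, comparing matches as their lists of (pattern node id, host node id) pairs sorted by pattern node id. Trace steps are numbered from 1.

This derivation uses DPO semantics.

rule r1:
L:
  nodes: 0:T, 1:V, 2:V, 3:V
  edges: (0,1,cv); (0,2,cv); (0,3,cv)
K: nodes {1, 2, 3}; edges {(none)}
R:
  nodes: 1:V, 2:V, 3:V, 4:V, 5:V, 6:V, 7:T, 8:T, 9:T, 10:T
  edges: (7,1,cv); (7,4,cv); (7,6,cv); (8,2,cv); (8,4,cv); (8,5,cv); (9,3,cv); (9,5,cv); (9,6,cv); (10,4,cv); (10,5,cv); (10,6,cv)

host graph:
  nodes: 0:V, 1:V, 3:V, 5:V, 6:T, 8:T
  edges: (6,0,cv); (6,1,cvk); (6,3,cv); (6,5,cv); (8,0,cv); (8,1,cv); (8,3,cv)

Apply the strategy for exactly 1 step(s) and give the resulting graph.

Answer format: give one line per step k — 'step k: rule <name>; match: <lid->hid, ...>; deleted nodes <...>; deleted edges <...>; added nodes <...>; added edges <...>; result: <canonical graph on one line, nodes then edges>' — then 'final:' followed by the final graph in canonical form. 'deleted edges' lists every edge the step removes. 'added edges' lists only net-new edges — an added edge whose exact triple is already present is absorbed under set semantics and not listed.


step 1: rule r1; match: 0->8, 1->0, 2->1, 3->3; deleted nodes 8; deleted edges (8,0,cv); (8,1,cv); (8,3,cv); added nodes 9, 10, 11, 12, 13, 14, 15; added edges (12,0,cv); (12,9,cv); (12,11,cv); (13,1,cv); (13,9,cv); (13,10,cv); (14,3,cv); (14,10,cv); (14,11,cv); (15,9,cv); (15,10,cv); (15,11,cv); result: nodes: 0:V, 1:V, 3:V, 5:V, 6:T, 9:V, 10:V, 11:V, 12:T, 13:T, 14:T, 15:T edges: (6,0,cv); (6,1,cvk); (6,3,cv); (6,5,cv); (12,0,cv); (12,9,cv); (12,11,cv); (13,1,cv); (13,9,cv); (13,10,cv); (14,3,cv); (14,10,cv); (14,11,cv); (15,9,cv); (15,10,cv); (15,11,cv)
final:
nodes: 0:V, 1:V, 3:V, 5:V, 6:T, 9:V, 10:V, 11:V, 12:T, 13:T, 14:T, 15:T
edges: (6,0,cv); (6,1,cvk); (6,3,cv); (6,5,cv); (12,0,cv); (12,9,cv); (12,11,cv); (13,1,cv); (13,9,cv); (13,10,cv); (14,3,cv); (14,10,cv); (14,11,cv); (15,9,cv); (15,10,cv); (15,11,cv)


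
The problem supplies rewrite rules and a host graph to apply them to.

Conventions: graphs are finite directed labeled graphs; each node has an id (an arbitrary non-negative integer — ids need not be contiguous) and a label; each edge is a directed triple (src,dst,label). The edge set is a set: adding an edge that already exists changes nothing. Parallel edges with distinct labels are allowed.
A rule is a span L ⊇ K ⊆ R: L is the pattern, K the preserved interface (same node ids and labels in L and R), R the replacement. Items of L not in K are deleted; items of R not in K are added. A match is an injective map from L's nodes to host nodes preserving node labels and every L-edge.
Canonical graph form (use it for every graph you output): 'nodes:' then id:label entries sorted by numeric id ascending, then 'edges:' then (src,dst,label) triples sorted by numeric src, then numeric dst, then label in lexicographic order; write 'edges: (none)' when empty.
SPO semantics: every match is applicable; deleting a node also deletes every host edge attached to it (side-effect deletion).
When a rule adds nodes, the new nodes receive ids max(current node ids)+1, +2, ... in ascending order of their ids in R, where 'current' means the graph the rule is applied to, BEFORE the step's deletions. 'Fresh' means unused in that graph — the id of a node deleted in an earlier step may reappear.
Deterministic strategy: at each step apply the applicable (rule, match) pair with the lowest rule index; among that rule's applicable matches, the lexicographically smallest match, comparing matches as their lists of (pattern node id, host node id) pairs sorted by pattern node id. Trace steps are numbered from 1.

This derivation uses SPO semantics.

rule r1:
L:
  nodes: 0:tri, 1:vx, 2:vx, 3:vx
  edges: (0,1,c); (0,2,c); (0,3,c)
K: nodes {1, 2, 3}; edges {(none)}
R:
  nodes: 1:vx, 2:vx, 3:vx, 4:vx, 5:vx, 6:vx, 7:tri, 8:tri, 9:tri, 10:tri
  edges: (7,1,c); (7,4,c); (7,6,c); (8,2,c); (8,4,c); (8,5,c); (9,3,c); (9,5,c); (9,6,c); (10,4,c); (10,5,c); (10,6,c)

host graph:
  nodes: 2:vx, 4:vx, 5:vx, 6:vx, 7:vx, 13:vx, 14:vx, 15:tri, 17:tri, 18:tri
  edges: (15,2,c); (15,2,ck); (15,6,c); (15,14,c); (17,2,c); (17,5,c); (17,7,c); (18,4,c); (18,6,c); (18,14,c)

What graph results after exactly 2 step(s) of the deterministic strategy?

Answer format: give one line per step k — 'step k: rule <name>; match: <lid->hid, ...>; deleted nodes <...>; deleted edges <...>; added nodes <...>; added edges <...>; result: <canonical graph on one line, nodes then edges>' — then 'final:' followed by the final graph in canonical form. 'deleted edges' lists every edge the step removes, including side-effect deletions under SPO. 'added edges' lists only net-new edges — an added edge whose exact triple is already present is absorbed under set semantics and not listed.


step 1: rule r1; match: 0->15, 1->2, 2->6, 3->14; deleted nodes 15; deleted edges (15,2,c); (15,2,ck); (15,6,c); (15,14,c); added nodes 19, 20, 21, 22, 23, 24, 25; added edges (22,2,c); (22,19,c); (22,21,c); (23,6,c); (23,19,c); (23,20,c); (24,14,c); (24,20,c); (24,21,c); (25,19,c); (25,20,c); (25,21,c); result: nodes: 2:vx, 4:vx, 5:vx, 6:vx, 7:vx, 13:vx, 14:vx, 17:tri, 18:tri, 19:vx, 20:vx, 21:vx, 22:tri, 23:tri, 24:tri, 25:tri edges: (17,2,c); (17,5,c); (17,7,c); (18,4,c); (18,6,c); (18,14,c); (22,2,c); (22,19,c); (22,21,c); (23,6,c); (23,19,c); (23,20,c); (24,14,c); (24,20,c); (24,21,c); (25,19,c); (25,20,c); (25,21,c)
step 2: rule r1; match: 0->17, 1->2, 2->5, 3->7; deleted nodes 17; deleted edges (17,2,c); (17,5,c); (17,7,c); added nodes 26, 27, 28, 29, 30, 31, 32; added edges (29,2,c); (29,26,c); (29,28,c); (30,5,c); (30,26,c); (30,27,c); (31,7,c); (31,27,c); (31,28,c); (32,26,c); (32,27,c); (32,28,c); result: nodes: 2:vx, 4:vx, 5:vx, 6:vx, 7:vx, 13:vx, 14:vx, 18:tri, 19:vx, 20:vx, 21:vx, 22:tri, 23:tri, 24:tri, 25:tri, 26:vx, 27:vx, 28:vx, 29:tri, 30:tri, 31:tri, 32:tri edges: (18,4,c); (18,6,c); (18,14,c); (22,2,c); (22,19,c); (22,21,c); (23,6,c); (23,19,c); (23,20,c); (24,14,c); (24,20,c); (24,21,c); (25,19,c); (25,20,c); (25,21,c); (29,2,c); (29,26,c); (29,28,c); (30,5,c); (30,26,c); (30,27,c); (31,7,c); (31,27,c); (31,28,c); (32,26,c); (32,27,c); (32,28,c)
final:
nodes: 2:vx, 4:vx, 5:vx, 6:vx, 7:vx, 13:vx, 14:vx, 18:tri, 19:vx, 20:vx, 21:vx, 22:tri, 23:tri, 24:tri, 25:tri, 26:vx, 27:vx, 28:vx, 29:tri, 30:tri, 31:tri, 32:tri
edges: (18,4,c); (18,6,c); (18,14,c); (22,2,c); (22,19,c); (22,21,c); (23,6,c); (23,19,c); (23,20,c); (24,14,c); (24,20,c); (24,21,c); (25,19,c); (25,20,c); (25,21,c); (29,2,c); (29,26,c); (29,28,c); (30,5,c); (30,26,c); (30,27,c); (31,7,c); (31,27,c); (31,28,c); (32,26,c); (32,27,c); (32,28,c)


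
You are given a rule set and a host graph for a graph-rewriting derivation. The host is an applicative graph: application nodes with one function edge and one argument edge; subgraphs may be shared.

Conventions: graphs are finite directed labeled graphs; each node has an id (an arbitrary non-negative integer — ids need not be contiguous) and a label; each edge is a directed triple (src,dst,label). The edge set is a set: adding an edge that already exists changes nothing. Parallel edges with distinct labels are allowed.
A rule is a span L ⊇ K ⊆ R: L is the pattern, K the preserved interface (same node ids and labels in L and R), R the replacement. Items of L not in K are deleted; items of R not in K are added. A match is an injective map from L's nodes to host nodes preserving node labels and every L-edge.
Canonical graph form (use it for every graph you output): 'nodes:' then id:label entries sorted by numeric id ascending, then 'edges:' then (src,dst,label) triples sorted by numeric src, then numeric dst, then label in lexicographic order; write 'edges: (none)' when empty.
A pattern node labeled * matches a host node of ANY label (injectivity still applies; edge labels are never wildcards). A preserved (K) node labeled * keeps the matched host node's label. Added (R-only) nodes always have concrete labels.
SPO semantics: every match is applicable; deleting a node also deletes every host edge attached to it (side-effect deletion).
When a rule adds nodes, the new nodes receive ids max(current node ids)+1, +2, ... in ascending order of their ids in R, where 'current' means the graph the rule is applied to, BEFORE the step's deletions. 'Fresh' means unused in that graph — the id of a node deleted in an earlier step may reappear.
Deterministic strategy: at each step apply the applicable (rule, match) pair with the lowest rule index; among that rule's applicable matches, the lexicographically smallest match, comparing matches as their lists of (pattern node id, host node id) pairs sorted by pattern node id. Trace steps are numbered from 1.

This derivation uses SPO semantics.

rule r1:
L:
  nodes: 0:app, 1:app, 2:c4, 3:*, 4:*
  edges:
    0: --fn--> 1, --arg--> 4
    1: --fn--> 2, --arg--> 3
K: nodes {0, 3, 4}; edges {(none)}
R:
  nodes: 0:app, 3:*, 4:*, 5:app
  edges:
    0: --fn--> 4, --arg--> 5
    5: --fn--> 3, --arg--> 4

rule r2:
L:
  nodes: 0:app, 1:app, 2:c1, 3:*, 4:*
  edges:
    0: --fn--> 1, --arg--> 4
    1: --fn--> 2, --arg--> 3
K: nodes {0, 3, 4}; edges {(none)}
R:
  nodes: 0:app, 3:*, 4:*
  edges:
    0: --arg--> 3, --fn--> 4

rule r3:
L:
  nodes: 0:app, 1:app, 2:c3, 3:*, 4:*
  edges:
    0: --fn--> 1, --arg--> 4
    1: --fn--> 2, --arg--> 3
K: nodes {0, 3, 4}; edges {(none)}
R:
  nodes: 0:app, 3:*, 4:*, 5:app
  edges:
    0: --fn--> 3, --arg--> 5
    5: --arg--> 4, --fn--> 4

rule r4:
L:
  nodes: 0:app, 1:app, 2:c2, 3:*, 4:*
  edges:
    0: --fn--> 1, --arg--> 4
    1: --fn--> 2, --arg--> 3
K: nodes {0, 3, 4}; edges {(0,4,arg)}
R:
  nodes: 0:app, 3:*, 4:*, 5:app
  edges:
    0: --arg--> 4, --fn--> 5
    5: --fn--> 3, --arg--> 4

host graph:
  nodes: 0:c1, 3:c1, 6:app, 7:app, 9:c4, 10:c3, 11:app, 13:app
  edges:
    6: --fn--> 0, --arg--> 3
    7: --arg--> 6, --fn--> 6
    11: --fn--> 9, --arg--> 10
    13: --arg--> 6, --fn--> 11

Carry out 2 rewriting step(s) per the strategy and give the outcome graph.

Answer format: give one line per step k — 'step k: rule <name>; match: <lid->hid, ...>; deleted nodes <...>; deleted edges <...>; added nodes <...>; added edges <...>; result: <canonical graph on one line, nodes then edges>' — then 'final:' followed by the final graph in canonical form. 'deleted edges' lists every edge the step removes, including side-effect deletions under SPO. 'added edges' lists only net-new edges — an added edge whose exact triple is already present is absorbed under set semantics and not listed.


step 1: rule r1; match: 0->13, 1->11, 2->9, 3->10, 4->6; deleted nodes 9, 11; deleted edges (11,9,fn); (11,10,arg); (13,6,arg); (13,11,fn); added nodes 14; added edges (13,6,fn); (13,14,arg); (14,6,arg); (14,10,fn); result: nodes: 0:c1, 3:c1, 6:app, 7:app, 10:c3, 13:app, 14:app edges: (6,0,fn); (6,3,arg); (7,6,arg); (7,6,fn); (13,6,fn); (13,14,arg); (14,6,arg); (14,10,fn)
step 2: rule r2; match: 0->13, 1->6, 2->0, 3->3, 4->14; deleted nodes 0, 6; deleted edges (6,0,fn); (6,3,arg); (7,6,arg); (7,6,fn); (13,6,fn); (13,14,arg); (14,6,arg); added nodes (none); added edges (13,3,arg); (13,14,fn); result: nodes: 3:c1, 7:app, 10:c3, 13:app, 14:app edges: (13,3,arg); (13,14,fn); (14,10,fn)
final:
nodes: 3:c1, 7:app, 10:c3, 13:app, 14:app
edges: (13,3,arg); (13,14,fn); (14,10,fn)


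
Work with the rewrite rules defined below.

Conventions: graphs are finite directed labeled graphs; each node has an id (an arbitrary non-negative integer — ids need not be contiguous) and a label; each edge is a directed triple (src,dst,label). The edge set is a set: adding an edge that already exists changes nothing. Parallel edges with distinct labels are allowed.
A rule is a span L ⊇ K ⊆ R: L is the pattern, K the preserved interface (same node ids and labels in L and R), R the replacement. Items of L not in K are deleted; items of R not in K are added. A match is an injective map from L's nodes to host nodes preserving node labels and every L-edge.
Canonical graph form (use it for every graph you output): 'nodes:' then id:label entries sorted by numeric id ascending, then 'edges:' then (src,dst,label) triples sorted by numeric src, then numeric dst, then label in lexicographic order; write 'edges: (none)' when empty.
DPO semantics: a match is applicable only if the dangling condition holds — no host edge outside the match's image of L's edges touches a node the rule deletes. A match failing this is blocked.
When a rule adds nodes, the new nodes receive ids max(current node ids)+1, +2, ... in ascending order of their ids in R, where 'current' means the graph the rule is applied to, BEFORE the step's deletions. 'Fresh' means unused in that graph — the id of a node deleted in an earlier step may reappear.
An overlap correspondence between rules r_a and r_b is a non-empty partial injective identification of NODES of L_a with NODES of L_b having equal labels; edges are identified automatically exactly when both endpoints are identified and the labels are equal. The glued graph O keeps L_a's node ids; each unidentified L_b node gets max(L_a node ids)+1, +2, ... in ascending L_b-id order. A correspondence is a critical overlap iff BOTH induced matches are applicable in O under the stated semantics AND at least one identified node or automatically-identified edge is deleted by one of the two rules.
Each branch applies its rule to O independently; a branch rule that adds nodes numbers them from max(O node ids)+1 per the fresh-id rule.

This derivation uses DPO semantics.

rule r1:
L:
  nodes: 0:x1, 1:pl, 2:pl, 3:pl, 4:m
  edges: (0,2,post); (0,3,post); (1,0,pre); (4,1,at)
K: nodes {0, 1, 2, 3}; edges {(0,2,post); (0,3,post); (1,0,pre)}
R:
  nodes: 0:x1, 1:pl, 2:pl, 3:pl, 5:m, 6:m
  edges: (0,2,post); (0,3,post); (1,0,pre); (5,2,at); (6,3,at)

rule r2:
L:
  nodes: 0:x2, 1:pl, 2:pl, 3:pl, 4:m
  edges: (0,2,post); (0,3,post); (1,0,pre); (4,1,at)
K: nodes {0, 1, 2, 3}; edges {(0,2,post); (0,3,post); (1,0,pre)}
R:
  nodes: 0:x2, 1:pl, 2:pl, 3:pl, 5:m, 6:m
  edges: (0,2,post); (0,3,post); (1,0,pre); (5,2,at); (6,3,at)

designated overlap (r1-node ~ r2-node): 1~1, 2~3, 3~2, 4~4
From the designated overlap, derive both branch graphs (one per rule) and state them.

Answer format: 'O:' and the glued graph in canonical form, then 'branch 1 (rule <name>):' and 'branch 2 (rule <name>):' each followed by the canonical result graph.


O:
nodes: 0:x1, 1:pl, 2:pl, 3:pl, 4:m, 5:x2
edges: (0,2,post); (0,3,post); (1,0,pre); (1,5,pre); (4,1,at); (5,2,post); (5,3,post)
branch 1 (rule r1):
nodes: 0:x1, 1:pl, 2:pl, 3:pl, 5:x2, 6:m, 7:m
edges: (0,2,post); (0,3,post); (1,0,pre); (1,5,pre); (5,2,post); (5,3,post); (6,2,at); (7,3,at)
branch 2 (rule r2):
nodes: 0:x1, 1:pl, 2:pl, 3:pl, 5:x2, 6:m, 7:m
edges: (0,2,post); (0,3,post); (1,0,pre); (1,5,pre); (5,2,post); (5,3,post); (6,3,at); (7,2,at)


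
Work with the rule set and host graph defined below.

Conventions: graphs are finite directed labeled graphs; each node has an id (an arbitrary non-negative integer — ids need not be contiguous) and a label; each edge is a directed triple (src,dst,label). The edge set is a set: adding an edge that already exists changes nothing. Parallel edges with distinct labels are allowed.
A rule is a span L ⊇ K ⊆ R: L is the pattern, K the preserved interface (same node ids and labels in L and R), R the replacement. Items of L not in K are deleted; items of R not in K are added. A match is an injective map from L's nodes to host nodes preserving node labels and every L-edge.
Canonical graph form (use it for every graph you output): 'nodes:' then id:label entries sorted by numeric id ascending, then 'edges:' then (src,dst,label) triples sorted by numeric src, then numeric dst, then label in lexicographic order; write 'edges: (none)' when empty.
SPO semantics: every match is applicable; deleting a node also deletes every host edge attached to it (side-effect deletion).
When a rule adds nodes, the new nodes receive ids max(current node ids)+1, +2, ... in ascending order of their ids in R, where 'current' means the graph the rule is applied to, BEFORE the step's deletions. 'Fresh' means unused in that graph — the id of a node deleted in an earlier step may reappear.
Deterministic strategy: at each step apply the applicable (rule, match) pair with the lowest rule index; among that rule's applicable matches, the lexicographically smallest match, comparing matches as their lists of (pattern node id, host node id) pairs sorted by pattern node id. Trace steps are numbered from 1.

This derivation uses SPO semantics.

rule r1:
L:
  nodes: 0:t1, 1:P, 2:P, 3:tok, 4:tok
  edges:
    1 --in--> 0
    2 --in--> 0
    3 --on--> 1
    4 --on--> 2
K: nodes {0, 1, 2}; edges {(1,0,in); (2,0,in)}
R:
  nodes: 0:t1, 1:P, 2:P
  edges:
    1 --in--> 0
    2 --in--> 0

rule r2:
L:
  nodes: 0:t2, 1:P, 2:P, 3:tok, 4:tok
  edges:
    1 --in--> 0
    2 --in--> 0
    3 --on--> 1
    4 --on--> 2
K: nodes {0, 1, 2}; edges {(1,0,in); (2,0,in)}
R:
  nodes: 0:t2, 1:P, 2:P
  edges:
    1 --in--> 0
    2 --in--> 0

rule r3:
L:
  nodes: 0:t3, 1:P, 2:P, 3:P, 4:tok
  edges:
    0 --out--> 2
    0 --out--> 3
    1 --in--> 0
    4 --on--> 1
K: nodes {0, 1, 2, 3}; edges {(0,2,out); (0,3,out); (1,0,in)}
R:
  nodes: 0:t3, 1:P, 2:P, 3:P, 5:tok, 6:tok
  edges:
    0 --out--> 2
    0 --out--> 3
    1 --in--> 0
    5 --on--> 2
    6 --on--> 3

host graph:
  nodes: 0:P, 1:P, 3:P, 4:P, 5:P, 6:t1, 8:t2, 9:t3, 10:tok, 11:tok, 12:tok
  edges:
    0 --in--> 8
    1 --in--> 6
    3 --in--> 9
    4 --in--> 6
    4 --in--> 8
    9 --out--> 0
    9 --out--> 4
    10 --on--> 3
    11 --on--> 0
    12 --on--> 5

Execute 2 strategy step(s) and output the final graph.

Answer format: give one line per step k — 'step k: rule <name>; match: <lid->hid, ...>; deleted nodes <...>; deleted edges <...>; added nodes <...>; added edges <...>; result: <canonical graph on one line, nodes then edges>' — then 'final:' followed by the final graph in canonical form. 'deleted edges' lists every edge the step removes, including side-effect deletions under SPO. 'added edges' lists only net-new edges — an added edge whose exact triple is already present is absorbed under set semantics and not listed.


step 1: rule r3; match: 0->9, 1->3, 2->0, 3->4, 4->10; deleted nodes 10; deleted edges (10,3,on); added nodes 13, 14; added edges (13,0,on); (14,4,on); result: nodes: 0:P, 1:P, 3:P, 4:P, 5:P, 6:t1, 8:t2, 9:t3, 11:tok, 12:tok, 13:tok, 14:tok edges: (0,8,in); (1,6,in); (3,9,in); (4,6,in); (4,8,in); (9,0,out); (9,4,out); (11,0,on); (12,5,on); (13,0,on); (14,4,on)
step 2: rule r2; match: 0->8, 1->0, 2->4, 3->11, 4->14; deleted nodes 11, 14; deleted edges (11,0,on); (14,4,on); added nodes (none); added edges (none); result: nodes: 0:P, 1:P, 3:P, 4:P, 5:P, 6:t1, 8:t2, 9:t3, 12:tok, 13:tok edges: (0,8,in); (1,6,in); (3,9,in); (4,6,in); (4,8,in); (9,0,out); (9,4,out); (12,5,on); (13,0,on)
final:
nodes: 0:P, 1:P, 3:P, 4:P, 5:P, 6:t1, 8:t2, 9:t3, 12:tok, 13:tok
edges: (0,8,in); (1,6,in); (3,9,in); (4,6,in); (4,8,in); (9,0,out); (9,4,out); (12,5,on); (13,0,on)
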